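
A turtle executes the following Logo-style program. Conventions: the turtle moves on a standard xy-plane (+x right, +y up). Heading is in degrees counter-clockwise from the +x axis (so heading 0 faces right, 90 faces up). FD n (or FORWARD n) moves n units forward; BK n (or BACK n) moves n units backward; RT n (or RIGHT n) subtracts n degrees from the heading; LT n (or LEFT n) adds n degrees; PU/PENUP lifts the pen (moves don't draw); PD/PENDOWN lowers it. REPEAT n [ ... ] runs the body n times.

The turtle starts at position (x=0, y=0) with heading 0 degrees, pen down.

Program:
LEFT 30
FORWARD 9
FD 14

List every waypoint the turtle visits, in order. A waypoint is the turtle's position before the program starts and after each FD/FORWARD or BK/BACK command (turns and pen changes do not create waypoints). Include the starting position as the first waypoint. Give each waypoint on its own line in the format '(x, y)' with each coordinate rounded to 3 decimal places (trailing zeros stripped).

Executing turtle program step by step:
Start: pos=(0,0), heading=0, pen down
LT 30: heading 0 -> 30
FD 9: (0,0) -> (7.794,4.5) [heading=30, draw]
FD 14: (7.794,4.5) -> (19.919,11.5) [heading=30, draw]
Final: pos=(19.919,11.5), heading=30, 2 segment(s) drawn
Waypoints (3 total):
(0, 0)
(7.794, 4.5)
(19.919, 11.5)

Answer: (0, 0)
(7.794, 4.5)
(19.919, 11.5)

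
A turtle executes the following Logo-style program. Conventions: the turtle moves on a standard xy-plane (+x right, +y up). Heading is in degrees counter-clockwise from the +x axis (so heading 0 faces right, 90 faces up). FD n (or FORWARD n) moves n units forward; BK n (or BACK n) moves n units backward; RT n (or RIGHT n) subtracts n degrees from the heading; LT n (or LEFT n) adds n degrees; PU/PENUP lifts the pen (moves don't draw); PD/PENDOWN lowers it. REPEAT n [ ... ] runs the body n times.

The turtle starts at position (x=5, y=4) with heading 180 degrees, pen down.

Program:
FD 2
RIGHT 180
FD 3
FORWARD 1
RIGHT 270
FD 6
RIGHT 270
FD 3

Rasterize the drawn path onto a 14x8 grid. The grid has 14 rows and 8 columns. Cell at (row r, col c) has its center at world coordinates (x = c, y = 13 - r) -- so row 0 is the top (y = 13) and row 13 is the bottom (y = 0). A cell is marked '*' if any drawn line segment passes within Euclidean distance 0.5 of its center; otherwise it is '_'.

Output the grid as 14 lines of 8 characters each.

Answer: ________
________
________
____****
_______*
_______*
_______*
_______*
_______*
___*****
________
________
________
________

Derivation:
Segment 0: (5,4) -> (3,4)
Segment 1: (3,4) -> (6,4)
Segment 2: (6,4) -> (7,4)
Segment 3: (7,4) -> (7,10)
Segment 4: (7,10) -> (4,10)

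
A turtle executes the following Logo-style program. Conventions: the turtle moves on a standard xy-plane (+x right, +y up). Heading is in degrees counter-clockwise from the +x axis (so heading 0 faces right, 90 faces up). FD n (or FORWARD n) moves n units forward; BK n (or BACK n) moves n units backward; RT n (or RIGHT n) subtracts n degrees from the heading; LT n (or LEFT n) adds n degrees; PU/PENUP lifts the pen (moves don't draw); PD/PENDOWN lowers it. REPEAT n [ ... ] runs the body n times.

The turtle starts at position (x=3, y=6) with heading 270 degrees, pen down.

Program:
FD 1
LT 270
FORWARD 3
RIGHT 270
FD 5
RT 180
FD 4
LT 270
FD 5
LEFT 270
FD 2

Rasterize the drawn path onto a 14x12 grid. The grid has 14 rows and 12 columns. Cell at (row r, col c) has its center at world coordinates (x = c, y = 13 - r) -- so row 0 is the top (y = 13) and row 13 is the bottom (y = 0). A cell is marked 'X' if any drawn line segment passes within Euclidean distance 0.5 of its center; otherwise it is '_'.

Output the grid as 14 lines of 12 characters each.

Segment 0: (3,6) -> (3,5)
Segment 1: (3,5) -> (0,5)
Segment 2: (0,5) -> (-0,0)
Segment 3: (-0,0) -> (-0,4)
Segment 4: (-0,4) -> (5,4)
Segment 5: (5,4) -> (5,2)

Answer: ____________
____________
____________
____________
____________
____________
____________
___X________
XXXX________
XXXXXX______
X____X______
X____X______
X___________
X___________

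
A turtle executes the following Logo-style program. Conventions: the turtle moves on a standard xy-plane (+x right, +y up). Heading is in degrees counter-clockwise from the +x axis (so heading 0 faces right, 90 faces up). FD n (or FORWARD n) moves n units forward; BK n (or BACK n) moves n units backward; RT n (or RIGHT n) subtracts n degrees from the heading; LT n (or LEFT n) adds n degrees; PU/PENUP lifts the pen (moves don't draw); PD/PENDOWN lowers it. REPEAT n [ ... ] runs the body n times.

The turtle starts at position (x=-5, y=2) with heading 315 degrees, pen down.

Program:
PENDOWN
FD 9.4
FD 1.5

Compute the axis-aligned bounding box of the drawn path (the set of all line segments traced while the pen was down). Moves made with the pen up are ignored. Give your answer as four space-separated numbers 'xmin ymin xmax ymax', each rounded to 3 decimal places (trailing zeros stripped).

Executing turtle program step by step:
Start: pos=(-5,2), heading=315, pen down
PD: pen down
FD 9.4: (-5,2) -> (1.647,-4.647) [heading=315, draw]
FD 1.5: (1.647,-4.647) -> (2.707,-5.707) [heading=315, draw]
Final: pos=(2.707,-5.707), heading=315, 2 segment(s) drawn

Segment endpoints: x in {-5, 1.647, 2.707}, y in {-5.707, -4.647, 2}
xmin=-5, ymin=-5.707, xmax=2.707, ymax=2

Answer: -5 -5.707 2.707 2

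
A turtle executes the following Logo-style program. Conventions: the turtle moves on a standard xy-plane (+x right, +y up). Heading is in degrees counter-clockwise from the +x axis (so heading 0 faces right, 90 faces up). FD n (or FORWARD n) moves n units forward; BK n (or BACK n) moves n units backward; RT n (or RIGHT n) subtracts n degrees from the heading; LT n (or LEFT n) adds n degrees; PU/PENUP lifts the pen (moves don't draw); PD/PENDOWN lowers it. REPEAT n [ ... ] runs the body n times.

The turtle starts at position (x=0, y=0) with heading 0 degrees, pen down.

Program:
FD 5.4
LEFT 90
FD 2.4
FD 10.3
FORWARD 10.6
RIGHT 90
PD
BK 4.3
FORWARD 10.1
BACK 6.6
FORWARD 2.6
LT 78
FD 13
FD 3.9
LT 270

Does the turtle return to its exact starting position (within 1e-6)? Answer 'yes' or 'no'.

Answer: no

Derivation:
Executing turtle program step by step:
Start: pos=(0,0), heading=0, pen down
FD 5.4: (0,0) -> (5.4,0) [heading=0, draw]
LT 90: heading 0 -> 90
FD 2.4: (5.4,0) -> (5.4,2.4) [heading=90, draw]
FD 10.3: (5.4,2.4) -> (5.4,12.7) [heading=90, draw]
FD 10.6: (5.4,12.7) -> (5.4,23.3) [heading=90, draw]
RT 90: heading 90 -> 0
PD: pen down
BK 4.3: (5.4,23.3) -> (1.1,23.3) [heading=0, draw]
FD 10.1: (1.1,23.3) -> (11.2,23.3) [heading=0, draw]
BK 6.6: (11.2,23.3) -> (4.6,23.3) [heading=0, draw]
FD 2.6: (4.6,23.3) -> (7.2,23.3) [heading=0, draw]
LT 78: heading 0 -> 78
FD 13: (7.2,23.3) -> (9.903,36.016) [heading=78, draw]
FD 3.9: (9.903,36.016) -> (10.714,39.831) [heading=78, draw]
LT 270: heading 78 -> 348
Final: pos=(10.714,39.831), heading=348, 10 segment(s) drawn

Start position: (0, 0)
Final position: (10.714, 39.831)
Distance = 41.246; >= 1e-6 -> NOT closed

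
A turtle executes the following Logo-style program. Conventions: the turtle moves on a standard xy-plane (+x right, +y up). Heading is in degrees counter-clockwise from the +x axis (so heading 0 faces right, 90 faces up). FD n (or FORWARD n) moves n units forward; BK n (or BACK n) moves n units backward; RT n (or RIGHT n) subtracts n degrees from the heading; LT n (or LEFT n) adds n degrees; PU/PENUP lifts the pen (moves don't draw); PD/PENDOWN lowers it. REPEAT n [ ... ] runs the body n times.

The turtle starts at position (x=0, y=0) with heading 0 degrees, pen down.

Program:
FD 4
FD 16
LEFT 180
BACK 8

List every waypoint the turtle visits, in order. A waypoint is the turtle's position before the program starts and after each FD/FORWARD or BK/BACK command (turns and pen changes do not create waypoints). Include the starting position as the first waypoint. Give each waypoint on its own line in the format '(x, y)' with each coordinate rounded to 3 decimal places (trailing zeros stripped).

Executing turtle program step by step:
Start: pos=(0,0), heading=0, pen down
FD 4: (0,0) -> (4,0) [heading=0, draw]
FD 16: (4,0) -> (20,0) [heading=0, draw]
LT 180: heading 0 -> 180
BK 8: (20,0) -> (28,0) [heading=180, draw]
Final: pos=(28,0), heading=180, 3 segment(s) drawn
Waypoints (4 total):
(0, 0)
(4, 0)
(20, 0)
(28, 0)

Answer: (0, 0)
(4, 0)
(20, 0)
(28, 0)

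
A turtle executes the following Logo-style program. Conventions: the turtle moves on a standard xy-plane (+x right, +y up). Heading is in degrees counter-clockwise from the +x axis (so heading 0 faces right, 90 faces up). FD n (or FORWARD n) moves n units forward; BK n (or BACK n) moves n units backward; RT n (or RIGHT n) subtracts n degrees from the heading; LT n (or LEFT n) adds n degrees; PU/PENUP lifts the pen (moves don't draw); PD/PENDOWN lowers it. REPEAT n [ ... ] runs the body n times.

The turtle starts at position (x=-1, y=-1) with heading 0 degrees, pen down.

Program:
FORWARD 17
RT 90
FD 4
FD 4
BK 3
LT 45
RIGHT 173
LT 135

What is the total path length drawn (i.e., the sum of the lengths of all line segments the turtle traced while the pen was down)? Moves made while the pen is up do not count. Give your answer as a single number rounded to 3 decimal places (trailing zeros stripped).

Executing turtle program step by step:
Start: pos=(-1,-1), heading=0, pen down
FD 17: (-1,-1) -> (16,-1) [heading=0, draw]
RT 90: heading 0 -> 270
FD 4: (16,-1) -> (16,-5) [heading=270, draw]
FD 4: (16,-5) -> (16,-9) [heading=270, draw]
BK 3: (16,-9) -> (16,-6) [heading=270, draw]
LT 45: heading 270 -> 315
RT 173: heading 315 -> 142
LT 135: heading 142 -> 277
Final: pos=(16,-6), heading=277, 4 segment(s) drawn

Segment lengths:
  seg 1: (-1,-1) -> (16,-1), length = 17
  seg 2: (16,-1) -> (16,-5), length = 4
  seg 3: (16,-5) -> (16,-9), length = 4
  seg 4: (16,-9) -> (16,-6), length = 3
Total = 28

Answer: 28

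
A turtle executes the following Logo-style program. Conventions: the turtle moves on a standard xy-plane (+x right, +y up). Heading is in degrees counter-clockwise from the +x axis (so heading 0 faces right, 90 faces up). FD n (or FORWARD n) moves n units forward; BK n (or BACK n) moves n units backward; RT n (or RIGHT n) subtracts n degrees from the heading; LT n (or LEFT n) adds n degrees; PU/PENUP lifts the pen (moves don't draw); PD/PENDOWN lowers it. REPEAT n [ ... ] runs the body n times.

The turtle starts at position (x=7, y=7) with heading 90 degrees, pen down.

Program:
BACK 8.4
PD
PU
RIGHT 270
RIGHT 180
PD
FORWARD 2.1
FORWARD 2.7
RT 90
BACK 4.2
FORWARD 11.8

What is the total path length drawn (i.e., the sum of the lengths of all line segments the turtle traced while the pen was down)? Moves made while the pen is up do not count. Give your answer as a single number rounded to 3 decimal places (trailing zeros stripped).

Answer: 29.2

Derivation:
Executing turtle program step by step:
Start: pos=(7,7), heading=90, pen down
BK 8.4: (7,7) -> (7,-1.4) [heading=90, draw]
PD: pen down
PU: pen up
RT 270: heading 90 -> 180
RT 180: heading 180 -> 0
PD: pen down
FD 2.1: (7,-1.4) -> (9.1,-1.4) [heading=0, draw]
FD 2.7: (9.1,-1.4) -> (11.8,-1.4) [heading=0, draw]
RT 90: heading 0 -> 270
BK 4.2: (11.8,-1.4) -> (11.8,2.8) [heading=270, draw]
FD 11.8: (11.8,2.8) -> (11.8,-9) [heading=270, draw]
Final: pos=(11.8,-9), heading=270, 5 segment(s) drawn

Segment lengths:
  seg 1: (7,7) -> (7,-1.4), length = 8.4
  seg 2: (7,-1.4) -> (9.1,-1.4), length = 2.1
  seg 3: (9.1,-1.4) -> (11.8,-1.4), length = 2.7
  seg 4: (11.8,-1.4) -> (11.8,2.8), length = 4.2
  seg 5: (11.8,2.8) -> (11.8,-9), length = 11.8
Total = 29.2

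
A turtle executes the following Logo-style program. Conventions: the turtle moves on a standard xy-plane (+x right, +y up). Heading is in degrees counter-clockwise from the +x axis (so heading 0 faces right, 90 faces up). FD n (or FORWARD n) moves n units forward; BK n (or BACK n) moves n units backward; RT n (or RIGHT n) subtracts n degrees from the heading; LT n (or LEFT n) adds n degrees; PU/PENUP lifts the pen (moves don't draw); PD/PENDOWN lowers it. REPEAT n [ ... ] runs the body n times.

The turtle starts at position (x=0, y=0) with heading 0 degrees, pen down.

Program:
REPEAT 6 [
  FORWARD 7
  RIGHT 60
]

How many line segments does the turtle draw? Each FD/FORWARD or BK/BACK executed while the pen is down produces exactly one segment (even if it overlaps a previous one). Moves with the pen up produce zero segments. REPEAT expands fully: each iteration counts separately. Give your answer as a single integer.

Executing turtle program step by step:
Start: pos=(0,0), heading=0, pen down
REPEAT 6 [
  -- iteration 1/6 --
  FD 7: (0,0) -> (7,0) [heading=0, draw]
  RT 60: heading 0 -> 300
  -- iteration 2/6 --
  FD 7: (7,0) -> (10.5,-6.062) [heading=300, draw]
  RT 60: heading 300 -> 240
  -- iteration 3/6 --
  FD 7: (10.5,-6.062) -> (7,-12.124) [heading=240, draw]
  RT 60: heading 240 -> 180
  -- iteration 4/6 --
  FD 7: (7,-12.124) -> (0,-12.124) [heading=180, draw]
  RT 60: heading 180 -> 120
  -- iteration 5/6 --
  FD 7: (0,-12.124) -> (-3.5,-6.062) [heading=120, draw]
  RT 60: heading 120 -> 60
  -- iteration 6/6 --
  FD 7: (-3.5,-6.062) -> (0,0) [heading=60, draw]
  RT 60: heading 60 -> 0
]
Final: pos=(0,0), heading=0, 6 segment(s) drawn
Segments drawn: 6

Answer: 6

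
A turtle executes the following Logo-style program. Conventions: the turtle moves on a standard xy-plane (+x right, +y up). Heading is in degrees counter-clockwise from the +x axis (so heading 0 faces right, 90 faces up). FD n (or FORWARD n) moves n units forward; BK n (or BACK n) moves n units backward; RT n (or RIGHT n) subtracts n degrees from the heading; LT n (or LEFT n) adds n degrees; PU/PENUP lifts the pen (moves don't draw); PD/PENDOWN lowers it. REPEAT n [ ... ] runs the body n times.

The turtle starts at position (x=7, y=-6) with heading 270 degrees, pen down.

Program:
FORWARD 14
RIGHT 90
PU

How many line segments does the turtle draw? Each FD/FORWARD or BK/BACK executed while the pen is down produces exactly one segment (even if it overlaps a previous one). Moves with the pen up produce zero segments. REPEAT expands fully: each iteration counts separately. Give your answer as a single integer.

Answer: 1

Derivation:
Executing turtle program step by step:
Start: pos=(7,-6), heading=270, pen down
FD 14: (7,-6) -> (7,-20) [heading=270, draw]
RT 90: heading 270 -> 180
PU: pen up
Final: pos=(7,-20), heading=180, 1 segment(s) drawn
Segments drawn: 1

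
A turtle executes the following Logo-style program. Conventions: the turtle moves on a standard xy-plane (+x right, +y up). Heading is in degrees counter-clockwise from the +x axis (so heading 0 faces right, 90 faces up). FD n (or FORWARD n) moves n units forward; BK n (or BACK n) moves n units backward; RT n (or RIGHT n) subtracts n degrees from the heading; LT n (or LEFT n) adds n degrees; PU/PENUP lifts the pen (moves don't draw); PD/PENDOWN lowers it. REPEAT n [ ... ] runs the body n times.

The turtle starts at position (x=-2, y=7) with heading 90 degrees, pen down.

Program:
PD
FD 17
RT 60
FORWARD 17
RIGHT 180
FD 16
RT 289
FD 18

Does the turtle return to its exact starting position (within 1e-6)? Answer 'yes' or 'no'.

Answer: no

Derivation:
Executing turtle program step by step:
Start: pos=(-2,7), heading=90, pen down
PD: pen down
FD 17: (-2,7) -> (-2,24) [heading=90, draw]
RT 60: heading 90 -> 30
FD 17: (-2,24) -> (12.722,32.5) [heading=30, draw]
RT 180: heading 30 -> 210
FD 16: (12.722,32.5) -> (-1.134,24.5) [heading=210, draw]
RT 289: heading 210 -> 281
FD 18: (-1.134,24.5) -> (2.301,6.831) [heading=281, draw]
Final: pos=(2.301,6.831), heading=281, 4 segment(s) drawn

Start position: (-2, 7)
Final position: (2.301, 6.831)
Distance = 4.304; >= 1e-6 -> NOT closed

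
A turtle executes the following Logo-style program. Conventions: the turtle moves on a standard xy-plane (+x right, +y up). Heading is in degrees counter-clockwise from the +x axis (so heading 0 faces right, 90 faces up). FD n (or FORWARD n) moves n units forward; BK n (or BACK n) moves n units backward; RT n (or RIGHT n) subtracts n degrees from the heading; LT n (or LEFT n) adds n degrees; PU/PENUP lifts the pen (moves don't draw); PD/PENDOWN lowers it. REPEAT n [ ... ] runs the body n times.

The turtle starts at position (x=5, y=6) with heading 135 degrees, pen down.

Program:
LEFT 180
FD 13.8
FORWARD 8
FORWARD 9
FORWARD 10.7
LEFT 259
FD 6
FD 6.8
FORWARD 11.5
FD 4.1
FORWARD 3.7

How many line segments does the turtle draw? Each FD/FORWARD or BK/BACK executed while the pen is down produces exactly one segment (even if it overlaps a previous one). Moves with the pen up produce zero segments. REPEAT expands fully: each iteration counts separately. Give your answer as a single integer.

Executing turtle program step by step:
Start: pos=(5,6), heading=135, pen down
LT 180: heading 135 -> 315
FD 13.8: (5,6) -> (14.758,-3.758) [heading=315, draw]
FD 8: (14.758,-3.758) -> (20.415,-9.415) [heading=315, draw]
FD 9: (20.415,-9.415) -> (26.779,-15.779) [heading=315, draw]
FD 10.7: (26.779,-15.779) -> (34.345,-23.345) [heading=315, draw]
LT 259: heading 315 -> 214
FD 6: (34.345,-23.345) -> (29.371,-26.7) [heading=214, draw]
FD 6.8: (29.371,-26.7) -> (23.733,-30.503) [heading=214, draw]
FD 11.5: (23.733,-30.503) -> (14.199,-36.933) [heading=214, draw]
FD 4.1: (14.199,-36.933) -> (10.8,-39.226) [heading=214, draw]
FD 3.7: (10.8,-39.226) -> (7.733,-41.295) [heading=214, draw]
Final: pos=(7.733,-41.295), heading=214, 9 segment(s) drawn
Segments drawn: 9

Answer: 9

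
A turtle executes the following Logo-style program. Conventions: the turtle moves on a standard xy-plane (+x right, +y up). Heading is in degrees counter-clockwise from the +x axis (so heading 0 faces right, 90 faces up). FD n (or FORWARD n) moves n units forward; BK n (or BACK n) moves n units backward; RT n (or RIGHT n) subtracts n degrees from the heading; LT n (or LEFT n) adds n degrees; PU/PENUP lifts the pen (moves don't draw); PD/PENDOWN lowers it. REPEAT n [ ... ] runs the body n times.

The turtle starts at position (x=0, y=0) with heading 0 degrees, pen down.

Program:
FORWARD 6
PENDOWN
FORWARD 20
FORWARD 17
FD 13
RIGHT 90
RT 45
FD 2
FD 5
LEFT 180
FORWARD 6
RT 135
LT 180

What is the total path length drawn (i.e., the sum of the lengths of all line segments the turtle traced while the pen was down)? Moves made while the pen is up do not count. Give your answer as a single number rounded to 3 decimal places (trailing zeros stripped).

Answer: 69

Derivation:
Executing turtle program step by step:
Start: pos=(0,0), heading=0, pen down
FD 6: (0,0) -> (6,0) [heading=0, draw]
PD: pen down
FD 20: (6,0) -> (26,0) [heading=0, draw]
FD 17: (26,0) -> (43,0) [heading=0, draw]
FD 13: (43,0) -> (56,0) [heading=0, draw]
RT 90: heading 0 -> 270
RT 45: heading 270 -> 225
FD 2: (56,0) -> (54.586,-1.414) [heading=225, draw]
FD 5: (54.586,-1.414) -> (51.05,-4.95) [heading=225, draw]
LT 180: heading 225 -> 45
FD 6: (51.05,-4.95) -> (55.293,-0.707) [heading=45, draw]
RT 135: heading 45 -> 270
LT 180: heading 270 -> 90
Final: pos=(55.293,-0.707), heading=90, 7 segment(s) drawn

Segment lengths:
  seg 1: (0,0) -> (6,0), length = 6
  seg 2: (6,0) -> (26,0), length = 20
  seg 3: (26,0) -> (43,0), length = 17
  seg 4: (43,0) -> (56,0), length = 13
  seg 5: (56,0) -> (54.586,-1.414), length = 2
  seg 6: (54.586,-1.414) -> (51.05,-4.95), length = 5
  seg 7: (51.05,-4.95) -> (55.293,-0.707), length = 6
Total = 69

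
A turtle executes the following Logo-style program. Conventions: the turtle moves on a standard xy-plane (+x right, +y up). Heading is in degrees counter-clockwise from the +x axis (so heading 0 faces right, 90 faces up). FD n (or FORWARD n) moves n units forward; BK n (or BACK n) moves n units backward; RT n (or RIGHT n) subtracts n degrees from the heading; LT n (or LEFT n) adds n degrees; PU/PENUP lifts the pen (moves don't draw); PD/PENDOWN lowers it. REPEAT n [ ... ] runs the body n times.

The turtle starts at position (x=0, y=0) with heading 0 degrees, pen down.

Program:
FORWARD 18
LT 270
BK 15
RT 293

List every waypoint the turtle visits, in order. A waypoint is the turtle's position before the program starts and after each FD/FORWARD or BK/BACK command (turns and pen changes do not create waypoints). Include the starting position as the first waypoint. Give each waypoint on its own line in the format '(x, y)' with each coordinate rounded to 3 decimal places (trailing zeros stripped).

Answer: (0, 0)
(18, 0)
(18, 15)

Derivation:
Executing turtle program step by step:
Start: pos=(0,0), heading=0, pen down
FD 18: (0,0) -> (18,0) [heading=0, draw]
LT 270: heading 0 -> 270
BK 15: (18,0) -> (18,15) [heading=270, draw]
RT 293: heading 270 -> 337
Final: pos=(18,15), heading=337, 2 segment(s) drawn
Waypoints (3 total):
(0, 0)
(18, 0)
(18, 15)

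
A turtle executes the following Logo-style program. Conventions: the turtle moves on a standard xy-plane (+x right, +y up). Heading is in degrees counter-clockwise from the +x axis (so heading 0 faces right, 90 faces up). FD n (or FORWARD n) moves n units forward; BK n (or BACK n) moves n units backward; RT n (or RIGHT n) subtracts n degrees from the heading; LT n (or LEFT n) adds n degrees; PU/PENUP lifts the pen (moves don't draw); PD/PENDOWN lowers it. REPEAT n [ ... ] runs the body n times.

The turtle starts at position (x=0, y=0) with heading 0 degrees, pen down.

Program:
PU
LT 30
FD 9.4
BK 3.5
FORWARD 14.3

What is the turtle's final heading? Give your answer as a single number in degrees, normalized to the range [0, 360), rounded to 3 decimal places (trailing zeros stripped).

Executing turtle program step by step:
Start: pos=(0,0), heading=0, pen down
PU: pen up
LT 30: heading 0 -> 30
FD 9.4: (0,0) -> (8.141,4.7) [heading=30, move]
BK 3.5: (8.141,4.7) -> (5.11,2.95) [heading=30, move]
FD 14.3: (5.11,2.95) -> (17.494,10.1) [heading=30, move]
Final: pos=(17.494,10.1), heading=30, 0 segment(s) drawn

Answer: 30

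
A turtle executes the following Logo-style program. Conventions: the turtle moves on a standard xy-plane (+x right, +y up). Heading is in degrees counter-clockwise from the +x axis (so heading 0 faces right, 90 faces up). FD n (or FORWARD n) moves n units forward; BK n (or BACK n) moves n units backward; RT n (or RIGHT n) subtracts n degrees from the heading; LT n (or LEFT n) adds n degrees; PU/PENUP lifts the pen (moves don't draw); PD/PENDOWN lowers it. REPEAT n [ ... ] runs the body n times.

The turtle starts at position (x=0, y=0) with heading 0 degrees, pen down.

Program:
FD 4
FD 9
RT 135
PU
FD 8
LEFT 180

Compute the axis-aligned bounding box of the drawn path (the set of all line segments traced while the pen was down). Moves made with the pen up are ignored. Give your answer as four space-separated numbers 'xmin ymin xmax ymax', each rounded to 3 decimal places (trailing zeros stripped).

Answer: 0 0 13 0

Derivation:
Executing turtle program step by step:
Start: pos=(0,0), heading=0, pen down
FD 4: (0,0) -> (4,0) [heading=0, draw]
FD 9: (4,0) -> (13,0) [heading=0, draw]
RT 135: heading 0 -> 225
PU: pen up
FD 8: (13,0) -> (7.343,-5.657) [heading=225, move]
LT 180: heading 225 -> 45
Final: pos=(7.343,-5.657), heading=45, 2 segment(s) drawn

Segment endpoints: x in {0, 4, 13}, y in {0}
xmin=0, ymin=0, xmax=13, ymax=0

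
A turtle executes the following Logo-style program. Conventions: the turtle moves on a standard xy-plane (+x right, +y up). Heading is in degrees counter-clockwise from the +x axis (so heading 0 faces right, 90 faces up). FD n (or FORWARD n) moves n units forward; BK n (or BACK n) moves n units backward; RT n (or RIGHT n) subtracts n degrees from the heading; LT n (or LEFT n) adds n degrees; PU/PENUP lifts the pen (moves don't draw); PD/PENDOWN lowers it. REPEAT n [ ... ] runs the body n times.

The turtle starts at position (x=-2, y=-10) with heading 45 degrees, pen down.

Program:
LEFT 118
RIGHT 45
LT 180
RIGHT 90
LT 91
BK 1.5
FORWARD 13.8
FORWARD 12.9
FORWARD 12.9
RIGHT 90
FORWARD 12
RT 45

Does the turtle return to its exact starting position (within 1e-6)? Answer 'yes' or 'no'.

Executing turtle program step by step:
Start: pos=(-2,-10), heading=45, pen down
LT 118: heading 45 -> 163
RT 45: heading 163 -> 118
LT 180: heading 118 -> 298
RT 90: heading 298 -> 208
LT 91: heading 208 -> 299
BK 1.5: (-2,-10) -> (-2.727,-8.688) [heading=299, draw]
FD 13.8: (-2.727,-8.688) -> (3.963,-20.758) [heading=299, draw]
FD 12.9: (3.963,-20.758) -> (10.217,-32.04) [heading=299, draw]
FD 12.9: (10.217,-32.04) -> (16.471,-43.323) [heading=299, draw]
RT 90: heading 299 -> 209
FD 12: (16.471,-43.323) -> (5.976,-49.141) [heading=209, draw]
RT 45: heading 209 -> 164
Final: pos=(5.976,-49.141), heading=164, 5 segment(s) drawn

Start position: (-2, -10)
Final position: (5.976, -49.141)
Distance = 39.945; >= 1e-6 -> NOT closed

Answer: no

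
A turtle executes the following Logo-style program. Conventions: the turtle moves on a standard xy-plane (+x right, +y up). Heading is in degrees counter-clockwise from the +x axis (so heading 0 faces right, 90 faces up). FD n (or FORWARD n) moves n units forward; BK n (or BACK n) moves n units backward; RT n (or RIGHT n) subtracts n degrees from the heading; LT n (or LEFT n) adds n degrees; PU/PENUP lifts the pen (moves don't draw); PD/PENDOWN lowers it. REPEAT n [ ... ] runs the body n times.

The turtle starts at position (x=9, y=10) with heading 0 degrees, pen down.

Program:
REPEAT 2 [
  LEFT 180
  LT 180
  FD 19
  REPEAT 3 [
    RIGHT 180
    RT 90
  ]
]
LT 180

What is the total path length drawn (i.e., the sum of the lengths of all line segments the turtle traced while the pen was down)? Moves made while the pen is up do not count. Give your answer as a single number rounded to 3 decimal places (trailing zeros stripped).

Executing turtle program step by step:
Start: pos=(9,10), heading=0, pen down
REPEAT 2 [
  -- iteration 1/2 --
  LT 180: heading 0 -> 180
  LT 180: heading 180 -> 0
  FD 19: (9,10) -> (28,10) [heading=0, draw]
  REPEAT 3 [
    -- iteration 1/3 --
    RT 180: heading 0 -> 180
    RT 90: heading 180 -> 90
    -- iteration 2/3 --
    RT 180: heading 90 -> 270
    RT 90: heading 270 -> 180
    -- iteration 3/3 --
    RT 180: heading 180 -> 0
    RT 90: heading 0 -> 270
  ]
  -- iteration 2/2 --
  LT 180: heading 270 -> 90
  LT 180: heading 90 -> 270
  FD 19: (28,10) -> (28,-9) [heading=270, draw]
  REPEAT 3 [
    -- iteration 1/3 --
    RT 180: heading 270 -> 90
    RT 90: heading 90 -> 0
    -- iteration 2/3 --
    RT 180: heading 0 -> 180
    RT 90: heading 180 -> 90
    -- iteration 3/3 --
    RT 180: heading 90 -> 270
    RT 90: heading 270 -> 180
  ]
]
LT 180: heading 180 -> 0
Final: pos=(28,-9), heading=0, 2 segment(s) drawn

Segment lengths:
  seg 1: (9,10) -> (28,10), length = 19
  seg 2: (28,10) -> (28,-9), length = 19
Total = 38

Answer: 38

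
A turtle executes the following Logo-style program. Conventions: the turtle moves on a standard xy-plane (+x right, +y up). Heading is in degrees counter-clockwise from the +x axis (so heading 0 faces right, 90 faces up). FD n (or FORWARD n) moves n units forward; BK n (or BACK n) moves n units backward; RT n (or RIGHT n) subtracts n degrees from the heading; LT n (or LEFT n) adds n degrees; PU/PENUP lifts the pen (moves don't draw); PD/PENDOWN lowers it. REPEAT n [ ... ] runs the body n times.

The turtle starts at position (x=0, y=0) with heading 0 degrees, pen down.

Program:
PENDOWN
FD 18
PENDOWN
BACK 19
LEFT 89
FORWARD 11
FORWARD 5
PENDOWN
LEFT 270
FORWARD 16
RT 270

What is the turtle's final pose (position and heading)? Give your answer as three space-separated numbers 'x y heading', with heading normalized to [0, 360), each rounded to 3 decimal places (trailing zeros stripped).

Executing turtle program step by step:
Start: pos=(0,0), heading=0, pen down
PD: pen down
FD 18: (0,0) -> (18,0) [heading=0, draw]
PD: pen down
BK 19: (18,0) -> (-1,0) [heading=0, draw]
LT 89: heading 0 -> 89
FD 11: (-1,0) -> (-0.808,10.998) [heading=89, draw]
FD 5: (-0.808,10.998) -> (-0.721,15.998) [heading=89, draw]
PD: pen down
LT 270: heading 89 -> 359
FD 16: (-0.721,15.998) -> (15.277,15.718) [heading=359, draw]
RT 270: heading 359 -> 89
Final: pos=(15.277,15.718), heading=89, 5 segment(s) drawn

Answer: 15.277 15.718 89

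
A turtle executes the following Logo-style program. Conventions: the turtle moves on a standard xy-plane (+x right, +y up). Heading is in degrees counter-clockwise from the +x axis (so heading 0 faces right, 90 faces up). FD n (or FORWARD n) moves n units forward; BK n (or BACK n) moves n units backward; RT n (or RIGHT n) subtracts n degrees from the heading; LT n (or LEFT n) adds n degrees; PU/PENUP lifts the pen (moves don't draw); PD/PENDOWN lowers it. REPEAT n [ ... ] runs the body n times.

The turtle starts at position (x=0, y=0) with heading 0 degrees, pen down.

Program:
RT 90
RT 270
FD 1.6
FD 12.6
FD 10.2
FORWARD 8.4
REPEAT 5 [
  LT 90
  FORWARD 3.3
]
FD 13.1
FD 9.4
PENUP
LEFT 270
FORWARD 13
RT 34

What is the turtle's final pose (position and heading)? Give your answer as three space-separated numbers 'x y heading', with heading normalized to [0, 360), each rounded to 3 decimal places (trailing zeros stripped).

Executing turtle program step by step:
Start: pos=(0,0), heading=0, pen down
RT 90: heading 0 -> 270
RT 270: heading 270 -> 0
FD 1.6: (0,0) -> (1.6,0) [heading=0, draw]
FD 12.6: (1.6,0) -> (14.2,0) [heading=0, draw]
FD 10.2: (14.2,0) -> (24.4,0) [heading=0, draw]
FD 8.4: (24.4,0) -> (32.8,0) [heading=0, draw]
REPEAT 5 [
  -- iteration 1/5 --
  LT 90: heading 0 -> 90
  FD 3.3: (32.8,0) -> (32.8,3.3) [heading=90, draw]
  -- iteration 2/5 --
  LT 90: heading 90 -> 180
  FD 3.3: (32.8,3.3) -> (29.5,3.3) [heading=180, draw]
  -- iteration 3/5 --
  LT 90: heading 180 -> 270
  FD 3.3: (29.5,3.3) -> (29.5,0) [heading=270, draw]
  -- iteration 4/5 --
  LT 90: heading 270 -> 0
  FD 3.3: (29.5,0) -> (32.8,0) [heading=0, draw]
  -- iteration 5/5 --
  LT 90: heading 0 -> 90
  FD 3.3: (32.8,0) -> (32.8,3.3) [heading=90, draw]
]
FD 13.1: (32.8,3.3) -> (32.8,16.4) [heading=90, draw]
FD 9.4: (32.8,16.4) -> (32.8,25.8) [heading=90, draw]
PU: pen up
LT 270: heading 90 -> 0
FD 13: (32.8,25.8) -> (45.8,25.8) [heading=0, move]
RT 34: heading 0 -> 326
Final: pos=(45.8,25.8), heading=326, 11 segment(s) drawn

Answer: 45.8 25.8 326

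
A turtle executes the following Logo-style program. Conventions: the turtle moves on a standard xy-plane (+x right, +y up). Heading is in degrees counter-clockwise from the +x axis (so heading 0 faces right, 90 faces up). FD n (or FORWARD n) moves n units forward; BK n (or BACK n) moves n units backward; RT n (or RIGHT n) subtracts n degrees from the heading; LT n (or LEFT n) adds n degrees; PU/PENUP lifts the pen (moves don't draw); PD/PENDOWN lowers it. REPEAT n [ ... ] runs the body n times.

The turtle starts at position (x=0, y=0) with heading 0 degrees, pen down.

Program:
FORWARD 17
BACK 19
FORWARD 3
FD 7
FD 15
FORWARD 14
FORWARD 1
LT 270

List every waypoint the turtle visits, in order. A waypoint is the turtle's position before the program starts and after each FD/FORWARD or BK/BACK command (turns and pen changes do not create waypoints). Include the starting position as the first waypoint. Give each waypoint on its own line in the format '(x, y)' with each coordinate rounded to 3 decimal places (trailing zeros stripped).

Executing turtle program step by step:
Start: pos=(0,0), heading=0, pen down
FD 17: (0,0) -> (17,0) [heading=0, draw]
BK 19: (17,0) -> (-2,0) [heading=0, draw]
FD 3: (-2,0) -> (1,0) [heading=0, draw]
FD 7: (1,0) -> (8,0) [heading=0, draw]
FD 15: (8,0) -> (23,0) [heading=0, draw]
FD 14: (23,0) -> (37,0) [heading=0, draw]
FD 1: (37,0) -> (38,0) [heading=0, draw]
LT 270: heading 0 -> 270
Final: pos=(38,0), heading=270, 7 segment(s) drawn
Waypoints (8 total):
(0, 0)
(17, 0)
(-2, 0)
(1, 0)
(8, 0)
(23, 0)
(37, 0)
(38, 0)

Answer: (0, 0)
(17, 0)
(-2, 0)
(1, 0)
(8, 0)
(23, 0)
(37, 0)
(38, 0)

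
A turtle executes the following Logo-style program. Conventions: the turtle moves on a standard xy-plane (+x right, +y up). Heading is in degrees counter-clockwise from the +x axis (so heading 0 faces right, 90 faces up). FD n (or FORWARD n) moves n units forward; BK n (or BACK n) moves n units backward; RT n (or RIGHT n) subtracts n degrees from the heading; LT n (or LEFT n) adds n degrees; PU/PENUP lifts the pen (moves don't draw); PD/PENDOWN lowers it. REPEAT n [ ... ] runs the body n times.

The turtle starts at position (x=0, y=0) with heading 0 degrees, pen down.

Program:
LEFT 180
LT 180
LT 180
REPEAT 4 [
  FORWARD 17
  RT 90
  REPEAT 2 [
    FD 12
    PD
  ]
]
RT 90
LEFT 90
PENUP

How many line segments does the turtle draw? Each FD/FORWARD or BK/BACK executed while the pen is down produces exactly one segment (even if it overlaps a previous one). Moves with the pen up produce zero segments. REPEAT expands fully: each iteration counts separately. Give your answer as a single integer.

Executing turtle program step by step:
Start: pos=(0,0), heading=0, pen down
LT 180: heading 0 -> 180
LT 180: heading 180 -> 0
LT 180: heading 0 -> 180
REPEAT 4 [
  -- iteration 1/4 --
  FD 17: (0,0) -> (-17,0) [heading=180, draw]
  RT 90: heading 180 -> 90
  REPEAT 2 [
    -- iteration 1/2 --
    FD 12: (-17,0) -> (-17,12) [heading=90, draw]
    PD: pen down
    -- iteration 2/2 --
    FD 12: (-17,12) -> (-17,24) [heading=90, draw]
    PD: pen down
  ]
  -- iteration 2/4 --
  FD 17: (-17,24) -> (-17,41) [heading=90, draw]
  RT 90: heading 90 -> 0
  REPEAT 2 [
    -- iteration 1/2 --
    FD 12: (-17,41) -> (-5,41) [heading=0, draw]
    PD: pen down
    -- iteration 2/2 --
    FD 12: (-5,41) -> (7,41) [heading=0, draw]
    PD: pen down
  ]
  -- iteration 3/4 --
  FD 17: (7,41) -> (24,41) [heading=0, draw]
  RT 90: heading 0 -> 270
  REPEAT 2 [
    -- iteration 1/2 --
    FD 12: (24,41) -> (24,29) [heading=270, draw]
    PD: pen down
    -- iteration 2/2 --
    FD 12: (24,29) -> (24,17) [heading=270, draw]
    PD: pen down
  ]
  -- iteration 4/4 --
  FD 17: (24,17) -> (24,0) [heading=270, draw]
  RT 90: heading 270 -> 180
  REPEAT 2 [
    -- iteration 1/2 --
    FD 12: (24,0) -> (12,0) [heading=180, draw]
    PD: pen down
    -- iteration 2/2 --
    FD 12: (12,0) -> (0,0) [heading=180, draw]
    PD: pen down
  ]
]
RT 90: heading 180 -> 90
LT 90: heading 90 -> 180
PU: pen up
Final: pos=(0,0), heading=180, 12 segment(s) drawn
Segments drawn: 12

Answer: 12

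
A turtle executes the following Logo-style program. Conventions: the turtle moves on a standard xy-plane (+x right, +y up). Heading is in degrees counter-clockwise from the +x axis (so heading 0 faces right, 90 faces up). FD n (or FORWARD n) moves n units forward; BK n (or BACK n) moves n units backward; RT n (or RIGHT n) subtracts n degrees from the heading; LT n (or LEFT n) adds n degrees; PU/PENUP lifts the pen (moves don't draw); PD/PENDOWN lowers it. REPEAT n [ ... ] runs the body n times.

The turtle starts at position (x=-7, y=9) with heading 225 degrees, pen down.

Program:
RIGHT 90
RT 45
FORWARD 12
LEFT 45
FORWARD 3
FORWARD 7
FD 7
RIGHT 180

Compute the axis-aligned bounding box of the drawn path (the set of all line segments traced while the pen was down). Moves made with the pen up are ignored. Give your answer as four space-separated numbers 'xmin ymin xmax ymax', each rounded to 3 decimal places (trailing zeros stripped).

Answer: -19.021 9 -7 33.021

Derivation:
Executing turtle program step by step:
Start: pos=(-7,9), heading=225, pen down
RT 90: heading 225 -> 135
RT 45: heading 135 -> 90
FD 12: (-7,9) -> (-7,21) [heading=90, draw]
LT 45: heading 90 -> 135
FD 3: (-7,21) -> (-9.121,23.121) [heading=135, draw]
FD 7: (-9.121,23.121) -> (-14.071,28.071) [heading=135, draw]
FD 7: (-14.071,28.071) -> (-19.021,33.021) [heading=135, draw]
RT 180: heading 135 -> 315
Final: pos=(-19.021,33.021), heading=315, 4 segment(s) drawn

Segment endpoints: x in {-19.021, -14.071, -9.121, -7, -7}, y in {9, 21, 23.121, 28.071, 33.021}
xmin=-19.021, ymin=9, xmax=-7, ymax=33.021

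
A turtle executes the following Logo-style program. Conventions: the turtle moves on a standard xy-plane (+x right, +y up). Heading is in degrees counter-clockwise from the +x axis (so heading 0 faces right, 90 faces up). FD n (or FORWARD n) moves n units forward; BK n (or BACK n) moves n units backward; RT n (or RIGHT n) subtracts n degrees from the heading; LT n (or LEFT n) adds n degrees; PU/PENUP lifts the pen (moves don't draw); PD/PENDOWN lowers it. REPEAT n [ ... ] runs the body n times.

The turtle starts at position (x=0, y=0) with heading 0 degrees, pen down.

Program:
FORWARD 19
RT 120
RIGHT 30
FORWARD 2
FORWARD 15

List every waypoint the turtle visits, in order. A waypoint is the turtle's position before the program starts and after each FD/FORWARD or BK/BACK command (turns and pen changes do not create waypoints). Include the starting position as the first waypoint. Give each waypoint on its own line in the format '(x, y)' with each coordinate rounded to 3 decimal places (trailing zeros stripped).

Answer: (0, 0)
(19, 0)
(17.268, -1)
(4.278, -8.5)

Derivation:
Executing turtle program step by step:
Start: pos=(0,0), heading=0, pen down
FD 19: (0,0) -> (19,0) [heading=0, draw]
RT 120: heading 0 -> 240
RT 30: heading 240 -> 210
FD 2: (19,0) -> (17.268,-1) [heading=210, draw]
FD 15: (17.268,-1) -> (4.278,-8.5) [heading=210, draw]
Final: pos=(4.278,-8.5), heading=210, 3 segment(s) drawn
Waypoints (4 total):
(0, 0)
(19, 0)
(17.268, -1)
(4.278, -8.5)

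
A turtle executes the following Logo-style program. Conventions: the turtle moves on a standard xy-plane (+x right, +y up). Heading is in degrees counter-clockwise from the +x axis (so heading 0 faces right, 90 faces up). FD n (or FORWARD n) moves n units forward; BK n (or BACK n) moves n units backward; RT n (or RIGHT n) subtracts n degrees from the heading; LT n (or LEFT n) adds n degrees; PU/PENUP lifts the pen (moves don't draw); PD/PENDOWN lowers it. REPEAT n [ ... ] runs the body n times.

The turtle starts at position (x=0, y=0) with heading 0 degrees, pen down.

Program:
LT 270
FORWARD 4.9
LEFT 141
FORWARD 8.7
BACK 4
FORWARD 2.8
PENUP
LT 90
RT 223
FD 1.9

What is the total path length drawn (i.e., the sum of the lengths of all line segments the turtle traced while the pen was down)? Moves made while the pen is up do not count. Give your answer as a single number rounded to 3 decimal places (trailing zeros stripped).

Executing turtle program step by step:
Start: pos=(0,0), heading=0, pen down
LT 270: heading 0 -> 270
FD 4.9: (0,0) -> (0,-4.9) [heading=270, draw]
LT 141: heading 270 -> 51
FD 8.7: (0,-4.9) -> (5.475,1.861) [heading=51, draw]
BK 4: (5.475,1.861) -> (2.958,-1.247) [heading=51, draw]
FD 2.8: (2.958,-1.247) -> (4.72,0.929) [heading=51, draw]
PU: pen up
LT 90: heading 51 -> 141
RT 223: heading 141 -> 278
FD 1.9: (4.72,0.929) -> (4.984,-0.953) [heading=278, move]
Final: pos=(4.984,-0.953), heading=278, 4 segment(s) drawn

Segment lengths:
  seg 1: (0,0) -> (0,-4.9), length = 4.9
  seg 2: (0,-4.9) -> (5.475,1.861), length = 8.7
  seg 3: (5.475,1.861) -> (2.958,-1.247), length = 4
  seg 4: (2.958,-1.247) -> (4.72,0.929), length = 2.8
Total = 20.4

Answer: 20.4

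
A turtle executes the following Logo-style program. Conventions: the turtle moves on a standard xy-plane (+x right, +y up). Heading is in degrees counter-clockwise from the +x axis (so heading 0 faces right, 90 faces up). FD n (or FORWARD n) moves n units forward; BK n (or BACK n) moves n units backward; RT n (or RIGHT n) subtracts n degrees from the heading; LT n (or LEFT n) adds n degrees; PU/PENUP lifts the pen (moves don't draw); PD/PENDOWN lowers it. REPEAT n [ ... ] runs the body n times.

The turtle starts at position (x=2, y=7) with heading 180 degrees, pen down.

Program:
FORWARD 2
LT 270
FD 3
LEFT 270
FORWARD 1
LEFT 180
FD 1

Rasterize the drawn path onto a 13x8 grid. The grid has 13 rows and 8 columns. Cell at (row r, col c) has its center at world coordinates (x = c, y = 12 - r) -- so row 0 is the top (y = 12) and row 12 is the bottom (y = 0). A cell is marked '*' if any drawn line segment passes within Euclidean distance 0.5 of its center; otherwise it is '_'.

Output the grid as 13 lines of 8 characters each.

Segment 0: (2,7) -> (0,7)
Segment 1: (0,7) -> (0,10)
Segment 2: (0,10) -> (1,10)
Segment 3: (1,10) -> (0,10)

Answer: ________
________
**______
*_______
*_______
***_____
________
________
________
________
________
________
________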